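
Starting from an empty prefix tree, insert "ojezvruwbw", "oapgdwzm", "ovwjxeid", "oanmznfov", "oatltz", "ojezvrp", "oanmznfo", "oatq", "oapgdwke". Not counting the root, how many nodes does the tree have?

39

Count nodes per top-level branch (shared prefixes stored once):
  'o'-branch (oanmznfo, oanmznfov, oapgdwke, oapgdwzm, oatltz, oatq, ojezvrp, ojezvruwbw, ovwjxeid): 39 nodes
Sum: 39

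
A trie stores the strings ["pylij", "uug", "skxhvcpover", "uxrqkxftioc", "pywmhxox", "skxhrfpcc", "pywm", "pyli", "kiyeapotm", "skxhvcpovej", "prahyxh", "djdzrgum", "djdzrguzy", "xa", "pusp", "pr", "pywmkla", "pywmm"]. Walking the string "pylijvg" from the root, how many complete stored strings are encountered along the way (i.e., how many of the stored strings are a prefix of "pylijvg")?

2

Walk "pylijvg" from the root; an end-of-word marker is hit whenever a stored word is a prefix of "pylijvg".
Prefixes of the query that are stored words: "pyli", "pylij"
Count: 2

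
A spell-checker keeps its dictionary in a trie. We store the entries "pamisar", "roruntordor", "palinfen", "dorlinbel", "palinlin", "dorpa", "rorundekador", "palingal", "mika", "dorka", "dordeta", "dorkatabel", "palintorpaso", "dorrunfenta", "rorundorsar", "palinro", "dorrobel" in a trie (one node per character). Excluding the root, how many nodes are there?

89

Insert word by word; a character creates a node only if that edge doesn't already exist:
  "pamisar" → 7 new (p, a, m, i, s, a, r)
  "roruntordor" → 11 new (r, o, r, u, n, t, o, r, d, o, r)
  "palinfen" → prefix "pa" already present; 6 new (l, i, n, f, e, n)
  "dorlinbel" → 9 new (d, o, r, l, i, n, b, e, l)
  "palinlin" → prefix "palin" already present; 3 new (l, i, n)
  "dorpa" → prefix "dor" already present; 2 new (p, a)
  "rorundekador" → prefix "rorun" already present; 7 new (d, e, k, a, d, o, r)
  "palingal" → prefix "palin" already present; 3 new (g, a, l)
  "mika" → 4 new (m, i, k, a)
  "dorka" → prefix "dor" already present; 2 new (k, a)
  "dordeta" → prefix "dor" already present; 4 new (d, e, t, a)
  "dorkatabel" → prefix "dorka" already present; 5 new (t, a, b, e, l)
  "palintorpaso" → prefix "palin" already present; 7 new (t, o, r, p, a, s, o)
  "dorrunfenta" → prefix "dor" already present; 8 new (r, u, n, f, e, n, t, a)
  "rorundorsar" → prefix "rorund" already present; 5 new (o, r, s, a, r)
  "palinro" → prefix "palin" already present; 2 new (r, o)
  "dorrobel" → prefix "dorr" already present; 4 new (o, b, e, l)
Total nodes = 7 + 11 + 6 + 9 + 3 + 2 + 7 + 3 + 4 + 2 + 4 + 5 + 7 + 8 + 5 + 2 + 4 = 89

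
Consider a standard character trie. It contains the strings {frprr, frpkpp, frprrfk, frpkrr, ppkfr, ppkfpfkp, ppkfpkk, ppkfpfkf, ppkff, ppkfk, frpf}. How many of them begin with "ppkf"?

6

Filter for entries beginning with "ppkf":
Matches: "ppkff", "ppkfk", "ppkfpfkf", "ppkfpfkp", "ppkfpkk", "ppkfr"
Count: 6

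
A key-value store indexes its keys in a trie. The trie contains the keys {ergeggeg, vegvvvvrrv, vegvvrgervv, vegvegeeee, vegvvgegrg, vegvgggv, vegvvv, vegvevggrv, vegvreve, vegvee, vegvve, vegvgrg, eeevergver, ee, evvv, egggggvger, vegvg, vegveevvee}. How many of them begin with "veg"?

Traverse to the node for "veg", then collect every word in that subtree.
Words under "veg": vegvee, vegveevvee, vegvegeeee, vegvevggrv, vegvg, vegvgggv, vegvgrg, vegvreve, vegvve, vegvvgegrg, vegvvrgervv, vegvvv, vegvvvvrrv
Count: 13

13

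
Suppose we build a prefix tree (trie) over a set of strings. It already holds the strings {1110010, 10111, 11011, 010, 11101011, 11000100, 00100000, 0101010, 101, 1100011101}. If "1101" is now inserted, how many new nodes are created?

0

"1101" is already a full path in the trie; only an end-marker is added.
No new nodes are needed: 0.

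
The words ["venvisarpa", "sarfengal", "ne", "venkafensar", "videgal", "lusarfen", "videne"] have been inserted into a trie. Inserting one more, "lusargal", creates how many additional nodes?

3

Walking "lusargal" from the root, the first 5 characters ("lusar") follow existing edges; "g" is the first miss.
Each of the 3 remaining characters creates one node.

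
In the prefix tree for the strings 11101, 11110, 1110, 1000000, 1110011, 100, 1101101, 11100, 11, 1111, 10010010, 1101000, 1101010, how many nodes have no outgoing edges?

8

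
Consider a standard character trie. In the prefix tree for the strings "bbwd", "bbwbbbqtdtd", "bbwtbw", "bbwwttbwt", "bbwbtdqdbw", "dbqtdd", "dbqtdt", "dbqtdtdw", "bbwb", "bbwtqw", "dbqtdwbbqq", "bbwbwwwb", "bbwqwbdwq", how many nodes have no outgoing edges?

11

A leaf is a node with no children — equivalently, the end of a word that is not a proper prefix of any other stored word.
Those words: "bbwbbbqtdtd", "bbwbtdqdbw", "bbwbwwwb", "bbwd", "bbwqwbdwq", "bbwtbw", "bbwtqw", "bbwwttbwt", "dbqtdd", "dbqtdtdw", "dbqtdwbbqq"
Leaf count: 11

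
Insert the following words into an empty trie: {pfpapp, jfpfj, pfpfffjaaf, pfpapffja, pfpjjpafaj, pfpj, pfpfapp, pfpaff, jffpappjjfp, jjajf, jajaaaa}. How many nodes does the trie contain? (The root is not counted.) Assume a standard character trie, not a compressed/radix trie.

Trace insertions, counting only characters that open a new branch:
  "pfpapp" → 6 new (p, f, p, a, p, p)
  "jfpfj" → 5 new (j, f, p, f, j)
  "pfpfffjaaf" → prefix "pfp" already present; 7 new (f, f, f, j, a, a, f)
  "pfpapffja" → prefix "pfpap" already present; 4 new (f, f, j, a)
  "pfpjjpafaj" → prefix "pfp" already present; 7 new (j, j, p, a, f, a, j)
  "pfpj" → prefix "pfpj" already present; 0 new (none)
  "pfpfapp" → prefix "pfpf" already present; 3 new (a, p, p)
  "pfpaff" → prefix "pfpa" already present; 2 new (f, f)
  "jffpappjjfp" → prefix "jf" already present; 9 new (f, p, a, p, p, j, j, f, p)
  "jjajf" → prefix "j" already present; 4 new (j, a, j, f)
  "jajaaaa" → prefix "j" already present; 6 new (a, j, a, a, a, a)
Total nodes = 6 + 5 + 7 + 4 + 7 + 0 + 3 + 2 + 9 + 4 + 6 = 53

53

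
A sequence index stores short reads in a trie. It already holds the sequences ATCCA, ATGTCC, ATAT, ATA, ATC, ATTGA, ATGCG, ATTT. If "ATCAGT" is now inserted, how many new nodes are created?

3

The longest prefix of "ATCAGT" already in the trie is "ATC" (length 3).
Each of the 3 remaining characters creates one node.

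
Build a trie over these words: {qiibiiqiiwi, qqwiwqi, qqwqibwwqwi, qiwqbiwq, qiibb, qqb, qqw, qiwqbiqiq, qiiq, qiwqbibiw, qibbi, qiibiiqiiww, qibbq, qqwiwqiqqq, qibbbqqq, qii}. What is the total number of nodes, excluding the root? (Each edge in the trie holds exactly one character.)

Trace insertions, counting only characters that open a new branch:
  "qiibiiqiiwi" → 11 new (q, i, i, b, i, i, q, i, i, w, i)
  "qqwiwqi" → prefix "q" already present; 6 new (q, w, i, w, q, i)
  "qqwqibwwqwi" → prefix "qqw" already present; 8 new (q, i, b, w, w, q, w, i)
  "qiwqbiwq" → prefix "qi" already present; 6 new (w, q, b, i, w, q)
  "qiibb" → prefix "qiib" already present; 1 new (b)
  "qqb" → prefix "qq" already present; 1 new (b)
  "qqw" → prefix "qqw" already present; 0 new (none)
  "qiwqbiqiq" → prefix "qiwqbi" already present; 3 new (q, i, q)
  "qiiq" → prefix "qii" already present; 1 new (q)
  "qiwqbibiw" → prefix "qiwqbi" already present; 3 new (b, i, w)
  "qibbi" → prefix "qi" already present; 3 new (b, b, i)
  "qiibiiqiiww" → prefix "qiibiiqiiw" already present; 1 new (w)
  "qibbq" → prefix "qibb" already present; 1 new (q)
  "qqwiwqiqqq" → prefix "qqwiwqi" already present; 3 new (q, q, q)
  "qibbbqqq" → prefix "qibb" already present; 4 new (b, q, q, q)
  "qii" → prefix "qii" already present; 0 new (none)
Total nodes = 11 + 6 + 8 + 6 + 1 + 1 + 0 + 3 + 1 + 3 + 3 + 1 + 1 + 3 + 4 + 0 = 52

52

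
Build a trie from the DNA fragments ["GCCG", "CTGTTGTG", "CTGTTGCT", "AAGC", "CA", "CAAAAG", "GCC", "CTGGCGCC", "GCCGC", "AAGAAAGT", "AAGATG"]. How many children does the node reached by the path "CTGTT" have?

1

Walk "CTGTT" from the root, arriving at one node.
Distinct next characters after "CTGTT": G.
That node has 1 child edge.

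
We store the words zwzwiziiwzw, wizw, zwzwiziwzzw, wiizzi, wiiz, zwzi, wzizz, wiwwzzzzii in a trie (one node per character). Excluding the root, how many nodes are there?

Trie structure (* marks end of a word):
(root)
├─ w
│  ├─ i
│  │  ├─ i
│  │  │  └─ z *
│  │  │     └─ z
│  │  │        └─ i *
│  │  ├─ w
│  │  │  └─ w
│  │  │     └─ z
│  │  │        └─ z
│  │  │           └─ z
│  │  │              └─ z
│  │  │                 └─ i
│  │  │                    └─ i *
│  │  └─ z
│  │     └─ w *
│  └─ z
│     └─ i
│        └─ z
│           └─ z *
└─ z
   └─ w
      └─ z
         ├─ i *
         └─ w
            └─ i
               └─ z
                  └─ i
                     ├─ i
                     │  └─ w
                     │     └─ z
                     │        └─ w *
                     └─ w
                        └─ z
                           └─ z
                              └─ w *
Counting every labelled node above: 36.

36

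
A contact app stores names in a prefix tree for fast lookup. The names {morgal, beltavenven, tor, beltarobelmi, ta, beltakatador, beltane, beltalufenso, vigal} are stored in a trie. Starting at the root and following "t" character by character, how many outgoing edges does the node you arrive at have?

Follow the path "t" to its node, then look at its outgoing edges.
Distinct next characters after "t": a, o.
That node has 2 child edges.

2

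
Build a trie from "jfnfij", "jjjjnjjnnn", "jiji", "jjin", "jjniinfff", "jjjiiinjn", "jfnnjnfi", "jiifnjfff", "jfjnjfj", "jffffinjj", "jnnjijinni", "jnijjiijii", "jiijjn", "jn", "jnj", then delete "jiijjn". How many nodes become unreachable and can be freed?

3

After clearing the end-marker at "jiijjn", prune upward until reaching a node still needed by another word.
The suffix "jjn" (3 nodes) is used only by "jiijjn"; the node for "jii" still has the child "f", so pruning stops there.
Nodes removed: 3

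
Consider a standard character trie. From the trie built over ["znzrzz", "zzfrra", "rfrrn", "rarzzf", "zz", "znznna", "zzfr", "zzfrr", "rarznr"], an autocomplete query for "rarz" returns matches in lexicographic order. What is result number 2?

DFS of the "rarz" subtree visits, in order: "rarznr", "rarzzf"
Position 2: rarzzf

rarzzf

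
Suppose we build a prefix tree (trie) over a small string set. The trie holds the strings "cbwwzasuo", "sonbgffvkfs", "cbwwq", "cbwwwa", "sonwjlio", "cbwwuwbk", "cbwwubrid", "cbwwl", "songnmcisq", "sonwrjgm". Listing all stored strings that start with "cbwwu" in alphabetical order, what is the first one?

DFS of the "cbwwu" subtree visits, in order: "cbwwubrid", "cbwwuwbk"
Position 1: cbwwubrid

cbwwubrid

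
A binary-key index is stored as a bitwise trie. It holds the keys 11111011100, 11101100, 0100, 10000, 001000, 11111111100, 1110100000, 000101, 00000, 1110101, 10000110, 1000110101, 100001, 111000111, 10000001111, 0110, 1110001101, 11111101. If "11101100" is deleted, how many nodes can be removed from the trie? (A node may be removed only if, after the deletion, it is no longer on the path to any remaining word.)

Walk "11101100" from the leaf back toward the root, removing each node that no remaining word uses.
The suffix "100" (3 nodes) is used only by "11101100"; the node for "11101" still has the child "0", so pruning stops there.
Nodes removed: 3

3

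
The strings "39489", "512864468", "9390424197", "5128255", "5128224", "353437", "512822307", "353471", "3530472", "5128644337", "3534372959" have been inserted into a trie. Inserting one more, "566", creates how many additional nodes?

2

The longest prefix of "566" already in the trie is "5" (length 1).
New nodes needed: |"566"| − 1 = 3 − 1 = 2.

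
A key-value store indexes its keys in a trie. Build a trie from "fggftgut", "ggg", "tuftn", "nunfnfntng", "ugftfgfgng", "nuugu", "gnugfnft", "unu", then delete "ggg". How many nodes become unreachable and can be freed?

Walk "ggg" from the leaf back toward the root, removing each node that no remaining word uses.
The suffix "gg" (2 nodes) is used only by "ggg"; the node for "g" still has the child "n", so pruning stops there.
Nodes removed: 2

2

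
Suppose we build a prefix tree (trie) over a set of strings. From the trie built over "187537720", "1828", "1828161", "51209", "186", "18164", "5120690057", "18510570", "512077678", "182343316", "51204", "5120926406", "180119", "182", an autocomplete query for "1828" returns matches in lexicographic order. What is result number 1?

DFS of the "1828" subtree visits, in order: "1828", "1828161"
The 1st is 1828.

1828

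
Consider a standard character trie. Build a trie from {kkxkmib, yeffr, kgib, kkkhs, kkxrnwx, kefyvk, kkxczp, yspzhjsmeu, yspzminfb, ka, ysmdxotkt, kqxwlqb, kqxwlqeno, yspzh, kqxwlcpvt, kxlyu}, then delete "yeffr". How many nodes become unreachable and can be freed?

A node on "yeffr"'s path can go only if nothing else ends at it or branches off below it.
The suffix "effr" (4 nodes) is used only by "yeffr"; the node for "y" still has the child "s", so pruning stops there.
Nodes removed: 4

4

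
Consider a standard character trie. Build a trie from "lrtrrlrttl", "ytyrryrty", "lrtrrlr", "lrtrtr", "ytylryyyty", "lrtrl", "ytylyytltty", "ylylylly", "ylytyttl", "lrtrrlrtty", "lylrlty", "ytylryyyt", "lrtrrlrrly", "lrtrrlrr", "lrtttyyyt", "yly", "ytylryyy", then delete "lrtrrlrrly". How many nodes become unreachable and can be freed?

2

A node on "lrtrrlrrly"'s path can go only if nothing else ends at it or branches off below it.
The suffix "ly" (2 nodes) is used only by "lrtrrlrrly"; "lrtrrlrr" is itself a stored word, so pruning stops there.
Nodes removed: 2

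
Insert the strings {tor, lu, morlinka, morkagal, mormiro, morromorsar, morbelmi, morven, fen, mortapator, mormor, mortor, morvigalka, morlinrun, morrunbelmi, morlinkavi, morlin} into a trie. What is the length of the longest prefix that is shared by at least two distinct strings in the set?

Equivalently: take the maximum, over all pairs, of their longest common prefix length.
e.g. "morlinka" and "morlinkavi" share the prefix "morlinka" of length 8; no pair shares a longer one.
Longest shared-prefix length: 8

8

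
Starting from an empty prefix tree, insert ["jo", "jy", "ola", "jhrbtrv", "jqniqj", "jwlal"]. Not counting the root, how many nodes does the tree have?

Insert word by word; a character creates a node only if that edge doesn't already exist:
  "jo" → 2 new (j, o)
  "jy" → prefix "j" already present; 1 new (y)
  "ola" → 3 new (o, l, a)
  "jhrbtrv" → prefix "j" already present; 6 new (h, r, b, t, r, v)
  "jqniqj" → prefix "j" already present; 5 new (q, n, i, q, j)
  "jwlal" → prefix "j" already present; 4 new (w, l, a, l)
Total nodes = 2 + 1 + 3 + 6 + 5 + 4 = 21

21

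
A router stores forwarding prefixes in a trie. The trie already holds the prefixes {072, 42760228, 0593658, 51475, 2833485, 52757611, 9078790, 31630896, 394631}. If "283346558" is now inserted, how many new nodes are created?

4

Walking "283346558" from the root, the first 5 characters ("28334") follow existing edges; "6" is the first miss.
So 9 − 5 = 4 new nodes.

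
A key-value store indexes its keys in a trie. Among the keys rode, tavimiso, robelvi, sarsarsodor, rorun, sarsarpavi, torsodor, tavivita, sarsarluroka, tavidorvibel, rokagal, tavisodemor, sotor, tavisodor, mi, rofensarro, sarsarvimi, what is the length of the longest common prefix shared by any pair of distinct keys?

Equivalently: take the maximum, over all pairs, of their longest common prefix length.
e.g. "tavisodemor" and "tavisodor" share the prefix "tavisod" of length 7; no pair shares a longer one.
Longest shared-prefix length: 7

7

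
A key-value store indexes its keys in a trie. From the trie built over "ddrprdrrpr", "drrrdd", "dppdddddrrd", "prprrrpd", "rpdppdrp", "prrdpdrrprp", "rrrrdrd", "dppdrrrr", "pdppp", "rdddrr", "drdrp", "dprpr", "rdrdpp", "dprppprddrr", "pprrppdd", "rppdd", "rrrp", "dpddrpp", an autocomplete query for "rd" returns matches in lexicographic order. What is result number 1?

rdddrr

Words with prefix "rd", in lexicographic order: "rdddrr", "rdrdpp"
Position 1: rdddrr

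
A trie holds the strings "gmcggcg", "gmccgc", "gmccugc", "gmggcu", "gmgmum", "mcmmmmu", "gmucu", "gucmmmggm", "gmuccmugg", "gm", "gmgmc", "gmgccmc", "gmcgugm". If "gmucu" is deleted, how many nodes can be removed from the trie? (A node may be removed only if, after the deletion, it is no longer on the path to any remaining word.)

1

A node on "gmucu"'s path can go only if nothing else ends at it or branches off below it.
The suffix "u" (1 node) is used only by "gmucu"; the node for "gmuc" still has the child "c", so pruning stops there.
Nodes removed: 1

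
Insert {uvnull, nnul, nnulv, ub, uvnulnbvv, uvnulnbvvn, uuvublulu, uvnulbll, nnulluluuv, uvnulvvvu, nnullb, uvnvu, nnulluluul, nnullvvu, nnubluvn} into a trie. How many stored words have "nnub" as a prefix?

1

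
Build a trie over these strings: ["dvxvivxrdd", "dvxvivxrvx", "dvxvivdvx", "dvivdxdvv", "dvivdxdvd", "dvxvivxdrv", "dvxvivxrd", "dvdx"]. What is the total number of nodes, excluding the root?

Trace insertions, counting only characters that open a new branch:
  "dvxvivxrdd" → 10 new (d, v, x, v, i, v, x, r, d, d)
  "dvxvivxrvx" → prefix "dvxvivxr" already present; 2 new (v, x)
  "dvxvivdvx" → prefix "dvxviv" already present; 3 new (d, v, x)
  "dvivdxdvv" → prefix "dv" already present; 7 new (i, v, d, x, d, v, v)
  "dvivdxdvd" → prefix "dvivdxdv" already present; 1 new (d)
  "dvxvivxdrv" → prefix "dvxvivx" already present; 3 new (d, r, v)
  "dvxvivxrd" → prefix "dvxvivxrd" already present; 0 new (none)
  "dvdx" → prefix "dv" already present; 2 new (d, x)
Total nodes = 10 + 2 + 3 + 7 + 1 + 3 + 0 + 2 = 28

28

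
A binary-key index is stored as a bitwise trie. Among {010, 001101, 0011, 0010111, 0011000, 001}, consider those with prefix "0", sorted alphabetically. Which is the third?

0011

DFS of the "0" subtree visits, in order: "001", "0010111", "0011", "0011000", "001101", "010"
Position 3: 0011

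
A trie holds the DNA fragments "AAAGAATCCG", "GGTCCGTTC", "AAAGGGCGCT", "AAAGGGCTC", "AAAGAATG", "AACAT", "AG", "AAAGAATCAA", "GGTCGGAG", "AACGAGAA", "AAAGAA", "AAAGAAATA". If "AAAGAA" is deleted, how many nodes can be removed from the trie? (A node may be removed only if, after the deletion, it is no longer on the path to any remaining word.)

Walk "AAAGAA" from the leaf back toward the root, removing each node that no remaining word uses.
Every node on "AAAGAA" is still needed (e.g. by "AAAGAATCCG"), so nothing is freed.
Nodes removed: 0

0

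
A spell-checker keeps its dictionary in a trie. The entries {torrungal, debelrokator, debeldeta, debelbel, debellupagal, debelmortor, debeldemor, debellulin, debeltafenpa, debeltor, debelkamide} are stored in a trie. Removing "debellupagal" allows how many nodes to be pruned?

Walk "debellupagal" from the leaf back toward the root, removing each node that no remaining word uses.
The suffix "pagal" (5 nodes) is used only by "debellupagal"; the node for "debellu" still has the child "l", so pruning stops there.
Nodes removed: 5

5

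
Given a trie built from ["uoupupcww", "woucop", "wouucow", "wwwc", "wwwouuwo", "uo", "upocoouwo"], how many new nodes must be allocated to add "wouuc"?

"wouuc" is already a full path in the trie; only an end-marker is added.
No new nodes are needed: 0.

0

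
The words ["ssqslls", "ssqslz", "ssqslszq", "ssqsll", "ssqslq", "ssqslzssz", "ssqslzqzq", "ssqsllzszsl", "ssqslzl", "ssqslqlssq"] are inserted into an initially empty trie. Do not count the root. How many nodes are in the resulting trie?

For each word, the new-node count is its length minus the longest prefix already in the trie:
  "ssqslls" → 7 new (s, s, q, s, l, l, s)
  "ssqslz" → prefix "ssqsl" already present; 1 new (z)
  "ssqslszq" → prefix "ssqsl" already present; 3 new (s, z, q)
  "ssqsll" → prefix "ssqsll" already present; 0 new (none)
  "ssqslq" → prefix "ssqsl" already present; 1 new (q)
  "ssqslzssz" → prefix "ssqslz" already present; 3 new (s, s, z)
  "ssqslzqzq" → prefix "ssqslz" already present; 3 new (q, z, q)
  "ssqsllzszsl" → prefix "ssqsll" already present; 5 new (z, s, z, s, l)
  "ssqslzl" → prefix "ssqslz" already present; 1 new (l)
  "ssqslqlssq" → prefix "ssqslq" already present; 4 new (l, s, s, q)
Total nodes = 7 + 1 + 3 + 0 + 1 + 3 + 3 + 5 + 1 + 4 = 28

28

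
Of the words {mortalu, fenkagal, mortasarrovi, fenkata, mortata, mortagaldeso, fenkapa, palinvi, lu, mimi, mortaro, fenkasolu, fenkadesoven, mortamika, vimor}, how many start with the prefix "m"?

Filter for entries beginning with "m":
Words under "m": mimi, mortagaldeso, mortalu, mortamika, mortaro, mortasarrovi, mortata
Count: 7

7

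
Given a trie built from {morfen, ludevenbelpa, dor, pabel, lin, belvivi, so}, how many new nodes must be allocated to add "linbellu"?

5

The longest prefix of "linbellu" already in the trie is "lin" (length 3).
New nodes needed: |"linbellu"| − 3 = 8 − 3 = 5.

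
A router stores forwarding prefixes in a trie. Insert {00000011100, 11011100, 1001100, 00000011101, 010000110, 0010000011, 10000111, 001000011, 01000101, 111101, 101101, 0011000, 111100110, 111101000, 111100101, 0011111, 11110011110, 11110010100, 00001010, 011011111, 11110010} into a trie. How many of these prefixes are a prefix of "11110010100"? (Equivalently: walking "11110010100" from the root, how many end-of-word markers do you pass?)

Check each prefix of "11110010100" against the stored set — each match is an end-marker on the path.
Prefixes of the query that are stored words: "11110010", "111100101", "11110010100"
Count: 3

3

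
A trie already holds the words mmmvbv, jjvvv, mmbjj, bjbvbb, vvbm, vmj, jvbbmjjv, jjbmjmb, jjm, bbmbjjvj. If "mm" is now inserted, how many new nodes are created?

Every character of "mm" already lies on an existing path (it is a prefix of some stored word).
No new nodes are needed: 0.

0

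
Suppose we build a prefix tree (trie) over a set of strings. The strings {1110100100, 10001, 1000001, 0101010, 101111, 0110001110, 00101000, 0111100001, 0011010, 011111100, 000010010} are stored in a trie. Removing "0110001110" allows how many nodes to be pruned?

7

Walk "0110001110" from the leaf back toward the root, removing each node that no remaining word uses.
The suffix "0001110" (7 nodes) is used only by "0110001110"; the node for "011" still has the child "1", so pruning stops there.
Nodes removed: 7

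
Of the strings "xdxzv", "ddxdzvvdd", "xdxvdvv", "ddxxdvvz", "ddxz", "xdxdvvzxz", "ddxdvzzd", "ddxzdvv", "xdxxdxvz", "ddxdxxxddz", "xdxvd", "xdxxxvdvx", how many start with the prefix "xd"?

6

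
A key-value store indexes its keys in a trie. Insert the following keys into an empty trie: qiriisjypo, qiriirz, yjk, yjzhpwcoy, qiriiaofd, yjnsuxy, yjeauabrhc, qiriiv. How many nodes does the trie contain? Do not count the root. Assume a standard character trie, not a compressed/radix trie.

Count nodes per top-level branch (shared prefixes stored once):
  'q'-branch (qiriiaofd, qiriirz, qiriisjypo, qiriiv): 17 nodes
  'y'-branch (yjeauabrhc, yjk, yjnsuxy, yjzhpwcoy): 23 nodes
Sum: 40

40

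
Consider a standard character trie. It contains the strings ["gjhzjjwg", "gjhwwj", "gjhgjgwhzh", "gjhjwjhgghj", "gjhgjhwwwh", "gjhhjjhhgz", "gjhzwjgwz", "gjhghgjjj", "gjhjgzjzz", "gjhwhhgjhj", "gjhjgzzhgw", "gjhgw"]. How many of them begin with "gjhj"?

3

Filter for entries beginning with "gjhj":
Matches: "gjhjgzjzz", "gjhjgzzhgw", "gjhjwjhgghj"
Count: 3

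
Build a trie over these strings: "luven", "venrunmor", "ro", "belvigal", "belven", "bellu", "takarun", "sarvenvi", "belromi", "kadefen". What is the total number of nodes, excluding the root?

For each word, the new-node count is its length minus the longest prefix already in the trie:
  "luven" → 5 new (l, u, v, e, n)
  "venrunmor" → 9 new (v, e, n, r, u, n, m, o, r)
  "ro" → 2 new (r, o)
  "belvigal" → 8 new (b, e, l, v, i, g, a, l)
  "belven" → prefix "belv" already present; 2 new (e, n)
  "bellu" → prefix "bel" already present; 2 new (l, u)
  "takarun" → 7 new (t, a, k, a, r, u, n)
  "sarvenvi" → 8 new (s, a, r, v, e, n, v, i)
  "belromi" → prefix "bel" already present; 4 new (r, o, m, i)
  "kadefen" → 7 new (k, a, d, e, f, e, n)
Total nodes = 5 + 9 + 2 + 8 + 2 + 2 + 7 + 8 + 4 + 7 = 54

54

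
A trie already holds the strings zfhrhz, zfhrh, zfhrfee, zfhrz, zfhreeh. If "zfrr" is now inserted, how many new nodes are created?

2

"zf" is already a path in the trie; the remaining "rr" must be added.
So 4 − 2 = 2 new nodes.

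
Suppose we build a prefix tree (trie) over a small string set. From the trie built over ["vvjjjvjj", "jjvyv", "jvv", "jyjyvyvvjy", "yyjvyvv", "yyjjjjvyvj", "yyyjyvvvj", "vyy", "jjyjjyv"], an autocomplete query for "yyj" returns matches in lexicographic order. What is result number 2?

yyjvyvv

Words with prefix "yyj", in lexicographic order: "yyjjjjvyvj", "yyjvyvv"
Position 2: yyjvyvv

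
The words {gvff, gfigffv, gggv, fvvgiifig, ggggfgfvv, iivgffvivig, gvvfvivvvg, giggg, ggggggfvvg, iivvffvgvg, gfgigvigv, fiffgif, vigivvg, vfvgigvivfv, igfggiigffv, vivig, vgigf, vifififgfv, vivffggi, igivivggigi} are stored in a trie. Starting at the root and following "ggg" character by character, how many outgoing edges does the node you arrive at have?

2

Walk "ggg" from the root, arriving at one node.
Distinct next characters after "ggg": g, v.
That node has 2 child edges.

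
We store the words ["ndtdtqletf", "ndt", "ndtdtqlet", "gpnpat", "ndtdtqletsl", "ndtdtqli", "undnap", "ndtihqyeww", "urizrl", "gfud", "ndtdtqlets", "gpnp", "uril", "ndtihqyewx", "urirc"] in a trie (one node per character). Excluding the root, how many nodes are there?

44

Count nodes per top-level branch (shared prefixes stored once):
  'g'-branch (gfud, gpnp, gpnpat): 9 nodes
  'n'-branch (ndt, ndtdtqlet, ndtdtqletf, ndtdtqlets, ndtdtqletsl, ndtdtqli, ndtihqyeww, ndtihqyewx): 21 nodes
  'u'-branch (undnap, uril, urirc, urizrl): 14 nodes
Sum: 44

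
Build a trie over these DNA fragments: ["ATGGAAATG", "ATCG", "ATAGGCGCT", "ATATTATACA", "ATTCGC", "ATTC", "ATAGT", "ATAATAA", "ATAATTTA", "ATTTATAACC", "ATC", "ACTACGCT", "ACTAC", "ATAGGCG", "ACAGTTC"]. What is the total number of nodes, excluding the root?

56

For each word, the new-node count is its length minus the longest prefix already in the trie:
  "ATGGAAATG" → 9 new (A, T, G, G, A, A, A, T, G)
  "ATCG" → prefix "AT" already present; 2 new (C, G)
  "ATAGGCGCT" → prefix "AT" already present; 7 new (A, G, G, C, G, C, T)
  "ATATTATACA" → prefix "ATA" already present; 7 new (T, T, A, T, A, C, A)
  "ATTCGC" → prefix "AT" already present; 4 new (T, C, G, C)
  "ATTC" → prefix "ATTC" already present; 0 new (none)
  "ATAGT" → prefix "ATAG" already present; 1 new (T)
  "ATAATAA" → prefix "ATA" already present; 4 new (A, T, A, A)
  "ATAATTTA" → prefix "ATAAT" already present; 3 new (T, T, A)
  "ATTTATAACC" → prefix "ATT" already present; 7 new (T, A, T, A, A, C, C)
  "ATC" → prefix "ATC" already present; 0 new (none)
  "ACTACGCT" → prefix "A" already present; 7 new (C, T, A, C, G, C, T)
  "ACTAC" → prefix "ACTAC" already present; 0 new (none)
  "ATAGGCG" → prefix "ATAGGCG" already present; 0 new (none)
  "ACAGTTC" → prefix "AC" already present; 5 new (A, G, T, T, C)
Total nodes = 9 + 2 + 7 + 7 + 4 + 0 + 1 + 4 + 3 + 7 + 0 + 7 + 0 + 0 + 5 = 56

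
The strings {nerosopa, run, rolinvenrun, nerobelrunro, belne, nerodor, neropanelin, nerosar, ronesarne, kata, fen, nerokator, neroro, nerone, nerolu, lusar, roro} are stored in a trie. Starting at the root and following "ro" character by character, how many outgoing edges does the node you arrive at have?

The children of the "ro" node are the distinct next characters among strings starting with "ro".
Characters that immediately follow "ro" among the stored strings: {l, n, r}.
That node has 3 child edges.

3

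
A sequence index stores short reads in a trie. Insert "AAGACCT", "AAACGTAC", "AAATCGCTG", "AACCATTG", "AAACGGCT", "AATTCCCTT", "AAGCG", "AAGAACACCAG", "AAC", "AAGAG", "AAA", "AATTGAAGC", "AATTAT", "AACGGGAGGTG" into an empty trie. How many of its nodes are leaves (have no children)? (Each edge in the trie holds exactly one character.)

12

A leaf is a node with no children — equivalently, the end of a word that is not a proper prefix of any other stored word.
Those words: "AAACGGCT", "AAACGTAC", "AAATCGCTG", "AACCATTG", "AACGGGAGGTG", "AAGAACACCAG", "AAGACCT", "AAGAG", "AAGCG", "AATTAT", "AATTCCCTT", "AATTGAAGC"
Leaf count: 12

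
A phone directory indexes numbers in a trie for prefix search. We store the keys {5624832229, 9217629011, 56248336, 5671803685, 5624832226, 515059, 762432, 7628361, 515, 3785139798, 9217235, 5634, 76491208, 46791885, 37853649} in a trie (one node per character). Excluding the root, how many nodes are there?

79

For each word, the new-node count is its length minus the longest prefix already in the trie:
  "5624832229" → 10 new (5, 6, 2, 4, 8, 3, 2, 2, 2, 9)
  "9217629011" → 10 new (9, 2, 1, 7, 6, 2, 9, 0, 1, 1)
  "56248336" → prefix "562483" already present; 2 new (3, 6)
  "5671803685" → prefix "56" already present; 8 new (7, 1, 8, 0, 3, 6, 8, 5)
  "5624832226" → prefix "562483222" already present; 1 new (6)
  "515059" → prefix "5" already present; 5 new (1, 5, 0, 5, 9)
  "762432" → 6 new (7, 6, 2, 4, 3, 2)
  "7628361" → prefix "762" already present; 4 new (8, 3, 6, 1)
  "515" → prefix "515" already present; 0 new (none)
  "3785139798" → 10 new (3, 7, 8, 5, 1, 3, 9, 7, 9, 8)
  "9217235" → prefix "9217" already present; 3 new (2, 3, 5)
  "5634" → prefix "56" already present; 2 new (3, 4)
  "76491208" → prefix "76" already present; 6 new (4, 9, 1, 2, 0, 8)
  "46791885" → 8 new (4, 6, 7, 9, 1, 8, 8, 5)
  "37853649" → prefix "3785" already present; 4 new (3, 6, 4, 9)
Total nodes = 10 + 10 + 2 + 8 + 1 + 5 + 6 + 4 + 0 + 10 + 3 + 2 + 6 + 8 + 4 = 79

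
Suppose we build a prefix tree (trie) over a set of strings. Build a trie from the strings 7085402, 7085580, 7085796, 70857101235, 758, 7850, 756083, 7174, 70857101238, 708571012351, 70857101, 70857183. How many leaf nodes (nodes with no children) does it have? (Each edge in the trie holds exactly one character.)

10

A leaf is a node with no children — equivalently, the end of a word that is not a proper prefix of any other stored word.
Those words: "7085402", "7085580", "708571012351", "70857101238", "70857183", "7085796", "7174", "756083", "758", "7850"
Leaf count: 10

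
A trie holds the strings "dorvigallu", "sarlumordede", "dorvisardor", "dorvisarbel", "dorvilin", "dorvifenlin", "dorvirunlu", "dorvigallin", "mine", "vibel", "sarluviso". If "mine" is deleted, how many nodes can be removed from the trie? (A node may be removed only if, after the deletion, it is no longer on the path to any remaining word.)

4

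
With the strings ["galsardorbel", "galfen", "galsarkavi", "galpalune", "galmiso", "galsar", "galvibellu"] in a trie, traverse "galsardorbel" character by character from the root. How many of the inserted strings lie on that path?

2

Traverse "galsardorbel" character by character; count nodes along the way that are marked as word ends.
Prefixes of the query that are stored words: "galsar", "galsardorbel"
Count: 2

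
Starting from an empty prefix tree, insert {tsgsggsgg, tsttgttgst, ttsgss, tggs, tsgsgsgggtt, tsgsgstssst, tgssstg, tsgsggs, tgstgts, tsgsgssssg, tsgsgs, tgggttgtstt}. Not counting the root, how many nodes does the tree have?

57

Trace insertions, counting only characters that open a new branch:
  "tsgsggsgg" → 9 new (t, s, g, s, g, g, s, g, g)
  "tsttgttgst" → prefix "ts" already present; 8 new (t, t, g, t, t, g, s, t)
  "ttsgss" → prefix "t" already present; 5 new (t, s, g, s, s)
  "tggs" → prefix "t" already present; 3 new (g, g, s)
  "tsgsgsgggtt" → prefix "tsgsg" already present; 6 new (s, g, g, g, t, t)
  "tsgsgstssst" → prefix "tsgsgs" already present; 5 new (t, s, s, s, t)
  "tgssstg" → prefix "tg" already present; 5 new (s, s, s, t, g)
  "tsgsggs" → prefix "tsgsggs" already present; 0 new (none)
  "tgstgts" → prefix "tgs" already present; 4 new (t, g, t, s)
  "tsgsgssssg" → prefix "tsgsgs" already present; 4 new (s, s, s, g)
  "tsgsgs" → prefix "tsgsgs" already present; 0 new (none)
  "tgggttgtstt" → prefix "tgg" already present; 8 new (g, t, t, g, t, s, t, t)
Total nodes = 9 + 8 + 5 + 3 + 6 + 5 + 5 + 0 + 4 + 4 + 0 + 8 = 57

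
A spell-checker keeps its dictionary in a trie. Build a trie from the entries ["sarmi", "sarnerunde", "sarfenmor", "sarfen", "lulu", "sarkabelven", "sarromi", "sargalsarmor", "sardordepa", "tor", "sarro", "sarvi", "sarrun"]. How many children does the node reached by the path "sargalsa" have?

1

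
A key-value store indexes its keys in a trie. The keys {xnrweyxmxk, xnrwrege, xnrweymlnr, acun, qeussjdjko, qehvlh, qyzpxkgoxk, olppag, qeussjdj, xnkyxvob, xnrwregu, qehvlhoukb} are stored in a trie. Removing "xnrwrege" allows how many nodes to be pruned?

Walk "xnrwrege" from the leaf back toward the root, removing each node that no remaining word uses.
The suffix "e" (1 node) is used only by "xnrwrege"; the node for "xnrwreg" still has the child "u", so pruning stops there.
Nodes removed: 1

1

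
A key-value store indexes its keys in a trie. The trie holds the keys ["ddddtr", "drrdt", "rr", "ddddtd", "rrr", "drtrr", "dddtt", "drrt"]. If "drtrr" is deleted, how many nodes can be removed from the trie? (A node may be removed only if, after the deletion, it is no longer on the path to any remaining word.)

3

A node on "drtrr"'s path can go only if nothing else ends at it or branches off below it.
The suffix "trr" (3 nodes) is used only by "drtrr"; the node for "dr" still has the child "r", so pruning stops there.
Nodes removed: 3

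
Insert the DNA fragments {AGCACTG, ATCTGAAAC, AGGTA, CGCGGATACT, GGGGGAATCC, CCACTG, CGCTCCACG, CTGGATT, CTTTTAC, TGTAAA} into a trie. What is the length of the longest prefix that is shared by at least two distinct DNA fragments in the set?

Equivalently: take the maximum, over all pairs, of their longest common prefix length.
e.g. "CGCGGATACT" and "CGCTCCACG" share the prefix "CGC" of length 3; no pair shares a longer one.
Longest shared-prefix length: 3

3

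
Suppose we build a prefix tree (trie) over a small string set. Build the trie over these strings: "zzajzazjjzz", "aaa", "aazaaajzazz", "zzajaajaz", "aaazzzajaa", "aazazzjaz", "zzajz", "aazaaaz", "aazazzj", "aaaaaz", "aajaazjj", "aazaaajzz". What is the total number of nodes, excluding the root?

51

Count nodes per top-level branch (shared prefixes stored once):
  'a'-branch (aaa, aaaaaz, aaazzzajaa, aajaazjj, aazaaajzazz, aazaaajzz, aazaaaz, aazazzj, aazazzjaz): 35 nodes
  'z'-branch (zzajaajaz, zzajz, zzajzazjjzz): 16 nodes
Sum: 51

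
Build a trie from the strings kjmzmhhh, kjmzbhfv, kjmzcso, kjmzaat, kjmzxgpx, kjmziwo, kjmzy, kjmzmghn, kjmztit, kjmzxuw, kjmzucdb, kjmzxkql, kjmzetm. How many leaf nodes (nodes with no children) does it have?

13

Leaves are exactly the stored words that no other stored word extends.
Those words: "kjmzaat", "kjmzbhfv", "kjmzcso", "kjmzetm", "kjmziwo", "kjmzmghn", "kjmzmhhh", "kjmztit", "kjmzucdb", "kjmzxgpx", "kjmzxkql", "kjmzxuw", "kjmzy"
Leaf count: 13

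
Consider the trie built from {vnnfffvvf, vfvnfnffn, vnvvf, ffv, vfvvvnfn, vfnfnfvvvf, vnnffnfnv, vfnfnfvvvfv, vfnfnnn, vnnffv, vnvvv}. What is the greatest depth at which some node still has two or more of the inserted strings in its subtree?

Look for the deepest trie node that still has at least two words in its subtree.
e.g. "vfnfnfvvvf" and "vfnfnfvvvfv" share the prefix "vfnfnfvvvf" of length 10; no pair shares a longer one.
Longest shared-prefix length: 10

10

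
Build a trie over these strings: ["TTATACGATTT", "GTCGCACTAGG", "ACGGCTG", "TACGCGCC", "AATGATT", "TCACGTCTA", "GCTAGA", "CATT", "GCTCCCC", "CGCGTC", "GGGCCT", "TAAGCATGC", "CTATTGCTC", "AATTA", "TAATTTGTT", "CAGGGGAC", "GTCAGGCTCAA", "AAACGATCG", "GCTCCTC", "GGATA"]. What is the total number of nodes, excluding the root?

Insert word by word; a character creates a node only if that edge doesn't already exist:
  "TTATACGATTT" → 11 new (T, T, A, T, A, C, G, A, T, T, T)
  "GTCGCACTAGG" → 11 new (G, T, C, G, C, A, C, T, A, G, G)
  "ACGGCTG" → 7 new (A, C, G, G, C, T, G)
  "TACGCGCC" → prefix "T" already present; 7 new (A, C, G, C, G, C, C)
  "AATGATT" → prefix "A" already present; 6 new (A, T, G, A, T, T)
  "TCACGTCTA" → prefix "T" already present; 8 new (C, A, C, G, T, C, T, A)
  "GCTAGA" → prefix "G" already present; 5 new (C, T, A, G, A)
  "CATT" → 4 new (C, A, T, T)
  "GCTCCCC" → prefix "GCT" already present; 4 new (C, C, C, C)
  "CGCGTC" → prefix "C" already present; 5 new (G, C, G, T, C)
  "GGGCCT" → prefix "G" already present; 5 new (G, G, C, C, T)
  "TAAGCATGC" → prefix "TA" already present; 7 new (A, G, C, A, T, G, C)
  "CTATTGCTC" → prefix "C" already present; 8 new (T, A, T, T, G, C, T, C)
  "AATTA" → prefix "AAT" already present; 2 new (T, A)
  "TAATTTGTT" → prefix "TAA" already present; 6 new (T, T, T, G, T, T)
  "CAGGGGAC" → prefix "CA" already present; 6 new (G, G, G, G, A, C)
  "GTCAGGCTCAA" → prefix "GTC" already present; 8 new (A, G, G, C, T, C, A, A)
  "AAACGATCG" → prefix "AA" already present; 7 new (A, C, G, A, T, C, G)
  "GCTCCTC" → prefix "GCTCC" already present; 2 new (T, C)
  "GGATA" → prefix "GG" already present; 3 new (A, T, A)
Total nodes = 11 + 11 + 7 + 7 + 6 + 8 + 5 + 4 + 4 + 5 + 5 + 7 + 8 + 2 + 6 + 6 + 8 + 7 + 2 + 3 = 122

122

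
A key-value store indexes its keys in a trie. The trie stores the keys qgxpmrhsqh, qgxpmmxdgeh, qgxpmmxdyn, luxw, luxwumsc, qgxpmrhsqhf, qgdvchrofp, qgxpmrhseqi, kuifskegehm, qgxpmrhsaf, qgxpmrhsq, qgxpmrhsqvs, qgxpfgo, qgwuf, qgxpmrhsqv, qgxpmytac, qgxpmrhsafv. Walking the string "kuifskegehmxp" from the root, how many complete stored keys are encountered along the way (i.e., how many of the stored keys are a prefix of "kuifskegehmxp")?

1

Traverse "kuifskegehmxp" character by character; count nodes along the way that are marked as word ends.
Prefixes of the query that are stored words: "kuifskegehm"
Count: 1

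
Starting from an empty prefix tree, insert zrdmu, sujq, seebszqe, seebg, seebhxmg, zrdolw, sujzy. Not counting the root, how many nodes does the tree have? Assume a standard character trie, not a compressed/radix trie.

Count nodes per top-level branch (shared prefixes stored once):
  's'-branch (seebg, seebhxmg, seebszqe, sujq, sujzy): 18 nodes
  'z'-branch (zrdmu, zrdolw): 8 nodes
Sum: 26

26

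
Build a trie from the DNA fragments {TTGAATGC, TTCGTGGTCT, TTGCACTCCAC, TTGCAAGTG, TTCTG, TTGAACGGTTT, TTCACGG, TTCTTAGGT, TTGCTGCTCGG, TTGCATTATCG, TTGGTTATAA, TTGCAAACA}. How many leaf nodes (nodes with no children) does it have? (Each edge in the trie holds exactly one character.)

A leaf is a node with no children — equivalently, the end of a word that is not a proper prefix of any other stored word.
Those words: "TTCACGG", "TTCGTGGTCT", "TTCTG", "TTCTTAGGT", "TTGAACGGTTT", "TTGAATGC", "TTGCAAACA", "TTGCAAGTG", "TTGCACTCCAC", "TTGCATTATCG", "TTGCTGCTCGG", "TTGGTTATAA"
Leaf count: 12

12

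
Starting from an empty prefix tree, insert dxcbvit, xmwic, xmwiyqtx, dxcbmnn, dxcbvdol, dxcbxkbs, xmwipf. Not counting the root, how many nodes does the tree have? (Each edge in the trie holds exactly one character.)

28

Count nodes per top-level branch (shared prefixes stored once):
  'd'-branch (dxcbmnn, dxcbvdol, dxcbvit, dxcbxkbs): 17 nodes
  'x'-branch (xmwic, xmwipf, xmwiyqtx): 11 nodes
Sum: 28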